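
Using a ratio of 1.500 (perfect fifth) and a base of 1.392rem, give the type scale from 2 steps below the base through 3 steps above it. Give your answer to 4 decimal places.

Step -2: 1.392 ÷ 1.500² = 0.6187
Step -1: 1.392 ÷ 1.500 = 0.9280
Step 0: 1.392rem
Step 1: 1.392 × 1.500 = 2.0880
Step 2: 1.392 × 1.500² = 3.1320
Step 3: 1.392 × 1.500³ = 4.6980

0.6187rem, 0.9280rem, 1.3920rem, 2.0880rem, 3.1320rem, 4.6980rem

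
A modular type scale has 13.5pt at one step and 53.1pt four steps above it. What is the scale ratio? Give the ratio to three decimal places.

r⁴ = 53.1 / 13.5, so r = (53.1/13.5)^(1/4).
r = 3.9333^(1/4) ≈ 1.4083

1.408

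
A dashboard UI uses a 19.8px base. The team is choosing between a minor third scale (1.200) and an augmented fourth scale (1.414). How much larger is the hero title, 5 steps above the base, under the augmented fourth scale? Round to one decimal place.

Minor third: 19.8 × 1.200⁵ = 49.269px
Augmented fourth: 19.8 × 1.414⁵ = 111.921px
Difference: 111.921 − 49.269 = 62.652px

62.7px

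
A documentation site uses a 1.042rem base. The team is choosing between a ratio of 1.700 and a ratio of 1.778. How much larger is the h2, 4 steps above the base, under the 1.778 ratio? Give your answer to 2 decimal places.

1.71rem

At 1.700: 1.042 × 1.700⁴ = 8.7029rem
At 1.778: 1.042 × 1.778⁴ = 10.4135rem
Difference: 10.4135 − 8.7029 = 1.7106rem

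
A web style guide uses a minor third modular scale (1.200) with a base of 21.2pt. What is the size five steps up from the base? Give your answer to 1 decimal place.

21.2 × 1.200⁵ = 21.2 × 2.48832 ≈ 52.75

52.8pt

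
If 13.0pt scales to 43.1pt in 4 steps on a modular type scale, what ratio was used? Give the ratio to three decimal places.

The ratio satisfies 13.0 × r⁴ = 43.1, so r = (43.1 / 13.0)^(1/4).
r = 3.3154^(1/4) ≈ 1.3494

1.349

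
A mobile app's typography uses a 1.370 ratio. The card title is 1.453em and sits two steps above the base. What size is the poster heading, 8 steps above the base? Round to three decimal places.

9.607em

The gap is 8 − (2) = 6 steps, so the factor is 1.370^6.
1.453 × 1.370⁶ = 1.453 × 6.61186 ≈ 9.607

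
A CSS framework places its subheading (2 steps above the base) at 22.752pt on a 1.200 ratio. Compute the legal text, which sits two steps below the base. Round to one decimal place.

Moving from step +2 to step -2 is 4 steps down, so divide by r⁴.
22.752 ÷ 1.200⁴ = 22.752 ÷ 2.07360 ≈ 10.972

11.0pt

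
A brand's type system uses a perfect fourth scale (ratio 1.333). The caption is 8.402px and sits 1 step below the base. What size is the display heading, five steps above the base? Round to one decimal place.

47.1px

8.402 × 1.333⁶ = 8.402 × 5.61023 ≈ 47.137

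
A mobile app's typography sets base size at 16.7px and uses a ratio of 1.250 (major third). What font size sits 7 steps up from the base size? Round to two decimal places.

16.7 × 1.250⁷ = 16.7 × 4.76837 ≈ 79.63

79.63px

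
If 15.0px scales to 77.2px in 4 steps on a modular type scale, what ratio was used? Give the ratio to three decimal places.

r⁴ = 77.2 / 15.0, so r = (77.2/15.0)^(1/4).
r = 5.1467^(1/4) ≈ 1.5062

1.506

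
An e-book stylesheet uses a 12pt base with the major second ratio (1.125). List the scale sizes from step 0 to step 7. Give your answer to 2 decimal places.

12.00pt, 13.50pt, 15.19pt, 17.09pt, 19.22pt, 21.62pt, 24.33pt, 27.37pt

Step 0: 12pt
Step 1: 12.0 × 1.125 = 13.50
Step 2: 12.0 × 1.125² = 15.19
Step 3: 12.0 × 1.125³ = 17.09
Step 4: 12.0 × 1.125⁴ = 19.22
Step 5: 12.0 × 1.125⁵ = 21.62
Step 6: 12.0 × 1.125⁶ = 24.33
Step 7: 12.0 × 1.125⁷ = 27.37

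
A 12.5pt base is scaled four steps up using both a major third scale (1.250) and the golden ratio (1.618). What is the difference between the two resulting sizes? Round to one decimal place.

Major third: 12.5 × 1.250⁴ = 30.518pt
Golden ratio: 12.5 × 1.618⁴ = 85.669pt
Difference: 85.669 − 30.518 = 55.151pt

55.2pt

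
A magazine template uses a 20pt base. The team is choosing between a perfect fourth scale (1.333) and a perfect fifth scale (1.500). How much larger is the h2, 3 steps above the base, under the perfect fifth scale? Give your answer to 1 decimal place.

Perfect fourth: 20.0 × 1.333³ = 47.372pt
Perfect fifth: 20.0 × 1.500³ = 67.500pt
Difference: 67.500 − 47.372 = 20.128pt

20.1pt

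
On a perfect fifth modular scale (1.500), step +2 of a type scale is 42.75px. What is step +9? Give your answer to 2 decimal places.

Moving from step +2 to step +9 is 7 steps up, so multiply by r⁷.
42.75 × 1.500⁷ = 42.75 × 17.08594 ≈ 730.424

730.42px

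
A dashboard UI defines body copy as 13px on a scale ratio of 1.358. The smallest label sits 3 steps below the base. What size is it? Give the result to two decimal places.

5.19px

13.0 ÷ 1.358³ = 13.0 ÷ 2.50437 ≈ 5.19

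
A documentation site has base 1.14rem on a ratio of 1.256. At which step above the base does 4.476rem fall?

6

1.256ⁿ = 4.476 / 1.14 = 3.9263
n = ln(3.9263) / ln(1.256) = 1.3677 / 0.2279 ≈ 6.00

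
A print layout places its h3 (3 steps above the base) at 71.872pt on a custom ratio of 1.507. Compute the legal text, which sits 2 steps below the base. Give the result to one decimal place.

9.2pt

Moving from step +3 to step -2 is 5 steps down, so divide by r⁵.
71.872 ÷ 1.507⁵ = 71.872 ÷ 7.77260 ≈ 9.247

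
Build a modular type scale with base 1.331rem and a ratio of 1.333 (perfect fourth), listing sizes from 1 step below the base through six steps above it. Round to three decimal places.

Step -1: 1.331 ÷ 1.333 = 0.998
Step 0: 1.331rem
Step 1: 1.331 × 1.333 = 1.774
Step 2: 1.331 × 1.333² = 2.365
Step 3: 1.331 × 1.333³ = 3.153
Step 4: 1.331 × 1.333⁴ = 4.202
Step 5: 1.331 × 1.333⁵ = 5.602
Step 6: 1.331 × 1.333⁶ = 7.467

0.998rem, 1.331rem, 1.774rem, 2.365rem, 3.153rem, 4.202rem, 5.602rem, 7.467rem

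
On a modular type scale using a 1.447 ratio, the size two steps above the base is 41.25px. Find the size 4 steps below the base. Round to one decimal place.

Moving from step +2 to step -4 is 6 steps down, so divide by r⁶.
41.25 ÷ 1.447⁶ = 41.25 ÷ 9.17933 ≈ 4.494

4.5px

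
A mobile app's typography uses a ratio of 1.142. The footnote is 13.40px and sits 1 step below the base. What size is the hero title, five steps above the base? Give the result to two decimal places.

29.72px

13.40 × 1.142⁶ = 13.40 × 2.21818 ≈ 29.724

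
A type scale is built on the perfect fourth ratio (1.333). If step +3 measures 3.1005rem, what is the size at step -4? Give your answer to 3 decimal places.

0.415rem

Moving from step +3 to step -4 is 7 steps down, so divide by r⁷.
3.1005 ÷ 1.333⁷ = 3.1005 ÷ 7.47844 ≈ 0.415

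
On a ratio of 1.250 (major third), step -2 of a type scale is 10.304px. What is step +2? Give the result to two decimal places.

The gap is 2 − (-2) = 4 steps, so the factor is 1.250^4.
10.304 × 1.250⁴ = 10.304 × 2.44141 ≈ 25.156

25.16px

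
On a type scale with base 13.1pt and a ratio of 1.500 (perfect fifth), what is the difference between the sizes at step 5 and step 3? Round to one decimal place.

55.3pt

Step 3: 13.1 × 1.500³ = 44.212pt
Step 5: 13.1 × 1.500⁵ = 99.478pt
Difference: 99.478 − 44.212 = 55.266pt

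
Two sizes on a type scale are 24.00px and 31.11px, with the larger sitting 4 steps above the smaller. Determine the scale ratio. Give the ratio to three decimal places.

1.067

r⁴ = 31.11 / 24.00, so r = (31.11/24.00)^(1/4).
r = 1.2962^(1/4) ≈ 1.0670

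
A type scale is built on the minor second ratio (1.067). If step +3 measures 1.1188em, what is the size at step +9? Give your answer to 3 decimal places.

The gap is 9 − (3) = 6 steps, so the factor is 1.067^6.
1.1188 × 1.067⁶ = 1.1188 × 1.47566 ≈ 1.651

1.651em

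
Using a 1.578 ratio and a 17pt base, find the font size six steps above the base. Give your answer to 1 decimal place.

A modular type scale is a geometric sequence: sizeₙ = base × rⁿ.
17.0 × 1.578⁶ = 17.0 × 15.43981 ≈ 262.48

262.5pt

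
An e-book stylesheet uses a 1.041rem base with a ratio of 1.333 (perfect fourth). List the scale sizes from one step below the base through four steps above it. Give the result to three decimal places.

Step -1: 1.041 ÷ 1.333 = 0.781
Step 0: 1.041rem
Step 1: 1.041 × 1.333 = 1.388
Step 2: 1.041 × 1.333² = 1.850
Step 3: 1.041 × 1.333³ = 2.466
Step 4: 1.041 × 1.333⁴ = 3.287

0.781rem, 1.041rem, 1.388rem, 1.850rem, 2.466rem, 3.287rem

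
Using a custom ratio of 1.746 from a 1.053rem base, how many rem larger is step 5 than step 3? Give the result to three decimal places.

11.482rem

Step 3: 1.053 × 1.746³ = 5.60481rem
Step 5: 1.053 × 1.746⁵ = 17.08636rem
Difference: 17.08636 − 5.60481 = 11.48155rem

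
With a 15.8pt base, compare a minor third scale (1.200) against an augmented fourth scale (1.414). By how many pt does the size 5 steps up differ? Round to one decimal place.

50.0pt

Minor third: 15.8 × 1.200⁵ = 39.315pt
Augmented fourth: 15.8 × 1.414⁵ = 89.311pt
Difference: 89.311 − 39.315 = 49.996pt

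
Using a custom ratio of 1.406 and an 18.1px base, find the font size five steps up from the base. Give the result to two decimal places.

18.1 × 1.406⁵ = 18.1 × 5.49448 ≈ 99.45

99.45px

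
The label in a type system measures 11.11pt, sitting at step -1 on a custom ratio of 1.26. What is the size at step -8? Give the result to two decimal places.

2.20pt

The gap is -8 − (-1) = -7 steps, so the factor is 1.26^-7.
11.11 ÷ 1.26⁷ = 11.11 ÷ 5.04190 ≈ 2.204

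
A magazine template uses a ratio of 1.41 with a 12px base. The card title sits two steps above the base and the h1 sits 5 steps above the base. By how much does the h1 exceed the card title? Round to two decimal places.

43.02px

Step 2: 12.0 × 1.41² = 23.8572px
Step 5: 12.0 × 1.41⁵ = 66.8770px
Difference: 66.8770 − 23.8572 = 43.0198px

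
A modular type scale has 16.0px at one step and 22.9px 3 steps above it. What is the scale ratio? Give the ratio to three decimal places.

1.127

r³ = 22.9 / 16.0, so r = (22.9/16.0)^(1/3).
r = 1.4312^(1/3) ≈ 1.1270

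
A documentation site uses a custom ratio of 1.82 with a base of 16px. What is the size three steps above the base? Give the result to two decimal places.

16.0 × 1.82³ = 16.0 × 6.02857 ≈ 96.46

96.46px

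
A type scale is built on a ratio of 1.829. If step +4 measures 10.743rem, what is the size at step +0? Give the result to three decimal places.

0.960rem

Moving from step +4 to step +0 is 4 steps down, so divide by r⁴.
10.743 ÷ 1.829⁴ = 10.743 ÷ 11.19064 ≈ 0.960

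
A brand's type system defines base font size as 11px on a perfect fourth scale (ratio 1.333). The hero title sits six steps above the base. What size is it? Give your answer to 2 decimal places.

61.71px

Every step multiplies by the scale ratio.
11.0 × 1.333⁶ = 11.0 × 5.61023 ≈ 61.71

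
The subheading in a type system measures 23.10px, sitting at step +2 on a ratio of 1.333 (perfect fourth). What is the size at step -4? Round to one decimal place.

4.1px

23.10 ÷ 1.333⁶ = 23.10 ÷ 5.61023 ≈ 4.117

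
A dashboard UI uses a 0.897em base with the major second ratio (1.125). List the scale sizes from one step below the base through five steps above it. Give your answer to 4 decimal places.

0.7973em, 0.8970em, 1.0091em, 1.1353em, 1.2772em, 1.4368em, 1.6164em

Step -1: 0.897 ÷ 1.125 = 0.7973
Step 0: 0.897em
Step 1: 0.897 × 1.125 = 1.0091
Step 2: 0.897 × 1.125² = 1.1353
Step 3: 0.897 × 1.125³ = 1.2772
Step 4: 0.897 × 1.125⁴ = 1.4368
Step 5: 0.897 × 1.125⁵ = 1.6164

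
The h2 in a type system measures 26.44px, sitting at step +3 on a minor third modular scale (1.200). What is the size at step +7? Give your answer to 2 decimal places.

54.83px

Moving from step +3 to step +7 is 4 steps up, so multiply by r⁴.
26.44 × 1.200⁴ = 26.44 × 2.07360 ≈ 54.826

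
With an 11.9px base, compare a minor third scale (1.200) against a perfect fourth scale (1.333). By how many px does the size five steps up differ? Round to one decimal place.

20.5px

Minor third: 11.9 × 1.200⁵ = 29.611px
Perfect fourth: 11.9 × 1.333⁵ = 50.084px
Difference: 50.084 − 29.611 = 20.473px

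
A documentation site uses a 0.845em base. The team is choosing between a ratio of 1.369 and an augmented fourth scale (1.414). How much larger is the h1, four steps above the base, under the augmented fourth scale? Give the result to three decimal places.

0.410em

At 1.369: 0.845 × 1.369⁴ = 2.96805em
Augmented fourth: 0.845 × 1.414⁴ = 3.37796em
Difference: 3.37796 − 2.96805 = 0.40991em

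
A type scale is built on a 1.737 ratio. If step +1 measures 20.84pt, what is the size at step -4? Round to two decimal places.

1.32pt

20.84 ÷ 1.737⁵ = 20.84 ÷ 15.81245 ≈ 1.318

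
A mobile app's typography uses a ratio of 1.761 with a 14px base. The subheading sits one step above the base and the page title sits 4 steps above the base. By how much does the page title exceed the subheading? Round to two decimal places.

109.98px

Step 1: 14.0 × 1.761 = 24.6540px
Step 4: 14.0 × 1.761⁴ = 134.6373px
Difference: 134.6373 − 24.6540 = 109.9833px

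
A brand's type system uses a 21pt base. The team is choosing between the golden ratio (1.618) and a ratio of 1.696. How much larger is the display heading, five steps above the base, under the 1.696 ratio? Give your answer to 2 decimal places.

Golden ratio: 21.0 × 1.618⁵ = 232.8691pt
At 1.696: 21.0 × 1.696⁵ = 294.6786pt
Difference: 294.6786 − 232.8691 = 61.8095pt

61.81pt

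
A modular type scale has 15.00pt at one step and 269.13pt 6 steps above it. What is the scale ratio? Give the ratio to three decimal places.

1.618

The ratio satisfies 15.00 × r⁶ = 269.13, so r = (269.13 / 15.00)^(1/6).
r = 17.9420^(1/6) ≈ 1.6180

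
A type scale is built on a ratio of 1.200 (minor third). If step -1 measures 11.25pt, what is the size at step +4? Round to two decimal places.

27.99pt

The gap is 4 − (-1) = 5 steps, so the factor is 1.200^5.
11.25 × 1.200⁵ = 11.25 × 2.48832 ≈ 27.994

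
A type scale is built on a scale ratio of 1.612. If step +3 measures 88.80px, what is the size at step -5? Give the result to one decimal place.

1.9px

88.80 ÷ 1.612⁸ = 88.80 ÷ 45.59532 ≈ 1.948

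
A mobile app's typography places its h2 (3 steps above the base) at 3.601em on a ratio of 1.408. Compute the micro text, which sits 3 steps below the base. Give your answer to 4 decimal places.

0.4622em

The gap is -3 − (3) = -6 steps, so the factor is 1.408^-6.
3.601 ÷ 1.408⁶ = 3.601 ÷ 7.79141 ≈ 0.4622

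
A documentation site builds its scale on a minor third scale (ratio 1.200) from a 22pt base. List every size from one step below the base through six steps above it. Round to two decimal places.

18.33pt, 22.00pt, 26.40pt, 31.68pt, 38.02pt, 45.62pt, 54.74pt, 65.69pt

Step -1: 22.0 ÷ 1.200 = 18.33
Step 0: 22pt
Step 1: 22.0 × 1.200 = 26.40
Step 2: 22.0 × 1.200² = 31.68
Step 3: 22.0 × 1.200³ = 38.02
Step 4: 22.0 × 1.200⁴ = 45.62
Step 5: 22.0 × 1.200⁵ = 54.74
Step 6: 22.0 × 1.200⁶ = 65.69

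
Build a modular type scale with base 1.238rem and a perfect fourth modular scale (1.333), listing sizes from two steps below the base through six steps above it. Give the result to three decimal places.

Step -2: 1.238 ÷ 1.333² = 0.697
Step -1: 1.238 ÷ 1.333 = 0.929
Step 0: 1.238rem
Step 1: 1.238 × 1.333 = 1.650
Step 2: 1.238 × 1.333² = 2.200
Step 3: 1.238 × 1.333³ = 2.932
Step 4: 1.238 × 1.333⁴ = 3.909
Step 5: 1.238 × 1.333⁵ = 5.210
Step 6: 1.238 × 1.333⁶ = 6.945

0.697rem, 0.929rem, 1.238rem, 1.650rem, 2.200rem, 2.932rem, 3.909rem, 5.210rem, 6.945rem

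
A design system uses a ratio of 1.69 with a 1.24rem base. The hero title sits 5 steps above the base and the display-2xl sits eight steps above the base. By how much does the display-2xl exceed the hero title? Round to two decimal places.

65.42rem

Step 5: 1.24 × 1.69⁵ = 17.0945rem
Step 8: 1.24 × 1.69⁸ = 82.5117rem
Difference: 82.5117 − 17.0945 = 65.4172rem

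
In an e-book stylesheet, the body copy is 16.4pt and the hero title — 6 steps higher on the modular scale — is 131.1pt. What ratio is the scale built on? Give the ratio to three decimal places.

1.414

The ratio satisfies 16.4 × r⁶ = 131.1, so r = (131.1 / 16.4)^(1/6).
r = 7.9939^(1/6) ≈ 1.4140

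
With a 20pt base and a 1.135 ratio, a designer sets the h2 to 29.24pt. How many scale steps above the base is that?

3

1.135ⁿ = 29.24 / 20 = 1.4620
n = ln(1.4620) / ln(1.135) = 0.3798 / 0.1266 ≈ 3.00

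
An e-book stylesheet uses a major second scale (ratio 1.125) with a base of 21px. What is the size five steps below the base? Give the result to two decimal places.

Each step on a modular scale multiplies by the ratio, so the size n steps from the base is base × ratioⁿ.
21.0 ÷ 1.125⁵ = 21.0 ÷ 1.80203 ≈ 11.65

11.65px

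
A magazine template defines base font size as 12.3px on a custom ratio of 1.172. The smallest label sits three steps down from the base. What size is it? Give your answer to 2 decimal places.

7.64px

A modular type scale is a geometric sequence: sizeₙ = base × rⁿ.
12.3 ÷ 1.172³ = 12.3 ÷ 1.60984 ≈ 7.64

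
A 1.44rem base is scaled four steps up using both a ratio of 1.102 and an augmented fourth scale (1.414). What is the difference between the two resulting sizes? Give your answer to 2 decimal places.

At 1.102: 1.44 × 1.102⁴ = 2.1237rem
Augmented fourth: 1.44 × 1.414⁴ = 5.7565rem
Difference: 5.7565 − 2.1237 = 3.6328rem

3.63rem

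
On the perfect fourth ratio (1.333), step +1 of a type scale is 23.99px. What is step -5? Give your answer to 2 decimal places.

The gap is -5 − (1) = -6 steps, so the factor is 1.333^-6.
23.99 ÷ 1.333⁶ = 23.99 ÷ 5.61023 ≈ 4.276

4.28px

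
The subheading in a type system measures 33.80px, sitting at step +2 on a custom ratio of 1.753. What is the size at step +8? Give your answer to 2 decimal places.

980.86px

33.80 × 1.753⁶ = 33.80 × 29.01960 ≈ 980.863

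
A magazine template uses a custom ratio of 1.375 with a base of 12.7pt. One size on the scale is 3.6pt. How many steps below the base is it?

1.375ⁿ = 12.7 / 3.6 = 3.5278
n = ln(3.5278) / ln(1.375) = 1.2607 / 0.3185 ≈ 3.96

4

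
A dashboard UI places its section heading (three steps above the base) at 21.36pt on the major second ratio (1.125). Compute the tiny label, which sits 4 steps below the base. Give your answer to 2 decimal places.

9.37pt

21.36 ÷ 1.125⁷ = 21.36 ÷ 2.28070 ≈ 9.366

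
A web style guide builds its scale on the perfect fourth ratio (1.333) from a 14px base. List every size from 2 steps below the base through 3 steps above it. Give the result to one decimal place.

7.9px, 10.5px, 14.0px, 18.7px, 24.9px, 33.2px

Step -2: 14.0 ÷ 1.333² = 7.9
Step -1: 14.0 ÷ 1.333 = 10.5
Step 0: 14px
Step 1: 14.0 × 1.333 = 18.7
Step 2: 14.0 × 1.333² = 24.9
Step 3: 14.0 × 1.333³ = 33.2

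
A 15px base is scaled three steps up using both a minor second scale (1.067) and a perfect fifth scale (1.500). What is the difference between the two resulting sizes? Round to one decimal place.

Minor second: 15.0 × 1.067³ = 18.222px
Perfect fifth: 15.0 × 1.500³ = 50.625px
Difference: 50.625 − 18.222 = 32.403px

32.4px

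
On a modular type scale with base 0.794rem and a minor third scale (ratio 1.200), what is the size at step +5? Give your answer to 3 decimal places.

1.976rem

A modular type scale is a geometric sequence: sizeₙ = base × rⁿ.
0.794 × 1.200⁵ = 0.794 × 2.48832 ≈ 1.976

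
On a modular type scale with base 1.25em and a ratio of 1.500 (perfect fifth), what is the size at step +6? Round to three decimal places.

14.238em

1.25 × 1.500⁶ = 1.25 × 11.39062 ≈ 14.238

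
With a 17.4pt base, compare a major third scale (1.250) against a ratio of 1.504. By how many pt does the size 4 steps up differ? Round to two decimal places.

46.55pt

Major third: 17.4 × 1.250⁴ = 42.4805pt
At 1.504: 17.4 × 1.504⁴ = 89.0309pt
Difference: 89.0309 − 42.4805 = 46.5504pt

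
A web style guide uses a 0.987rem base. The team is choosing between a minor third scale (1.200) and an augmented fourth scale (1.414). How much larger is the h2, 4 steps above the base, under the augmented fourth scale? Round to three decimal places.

1.899rem

Minor third: 0.987 × 1.200⁴ = 2.04664rem
Augmented fourth: 0.987 × 1.414⁴ = 3.94562rem
Difference: 3.94562 − 2.04664 = 1.89898rem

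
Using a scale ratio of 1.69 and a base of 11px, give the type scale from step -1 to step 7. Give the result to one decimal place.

Step -1: 11.0 ÷ 1.69 = 6.5
Step 0: 11px
Step 1: 11.0 × 1.69 = 18.6
Step 2: 11.0 × 1.69² = 31.4
Step 3: 11.0 × 1.69³ = 53.1
Step 4: 11.0 × 1.69⁴ = 89.7
Step 5: 11.0 × 1.69⁵ = 151.6
Step 6: 11.0 × 1.69⁶ = 256.3
Step 7: 11.0 × 1.69⁷ = 433.1

6.5px, 11.0px, 18.6px, 31.4px, 53.1px, 89.7px, 151.6px, 256.3px, 433.1px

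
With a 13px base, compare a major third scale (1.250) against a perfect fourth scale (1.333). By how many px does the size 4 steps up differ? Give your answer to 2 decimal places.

Major third: 13.0 × 1.250⁴ = 31.7383px
Perfect fourth: 13.0 × 1.333⁴ = 41.0453px
Difference: 41.0453 − 31.7383 = 9.3070px

9.31px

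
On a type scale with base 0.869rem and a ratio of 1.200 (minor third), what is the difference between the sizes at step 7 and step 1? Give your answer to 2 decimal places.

2.07rem

Step 1: 0.869 × 1.200 = 1.0428rem
Step 7: 0.869 × 1.200⁷ = 3.1138rem
Difference: 3.1138 − 1.0428 = 2.0710rem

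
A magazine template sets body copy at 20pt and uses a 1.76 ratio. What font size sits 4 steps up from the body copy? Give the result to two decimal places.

191.90pt

Every step multiplies by the scale ratio.
20.0 × 1.76⁴ = 20.0 × 9.59513 ≈ 191.90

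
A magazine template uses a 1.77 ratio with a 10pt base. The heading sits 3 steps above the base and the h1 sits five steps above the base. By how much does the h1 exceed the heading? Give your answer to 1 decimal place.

118.3pt

Step 3: 10.0 × 1.77³ = 55.452pt
Step 5: 10.0 × 1.77⁵ = 173.727pt
Difference: 173.727 − 55.452 = 118.275pt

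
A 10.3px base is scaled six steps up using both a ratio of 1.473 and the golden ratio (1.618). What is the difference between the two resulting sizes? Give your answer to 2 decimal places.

At 1.473: 10.3 × 1.473⁶ = 105.2092px
Golden ratio: 10.3 × 1.618⁶ = 184.8027px
Difference: 184.8027 − 105.2092 = 79.5935px

79.59px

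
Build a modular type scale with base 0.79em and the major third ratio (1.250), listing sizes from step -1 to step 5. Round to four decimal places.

0.6320em, 0.7900em, 0.9875em, 1.2344em, 1.5430em, 1.9287em, 2.4109em

Step -1: 0.79 ÷ 1.250 = 0.6320
Step 0: 0.79em
Step 1: 0.79 × 1.250 = 0.9875
Step 2: 0.79 × 1.250² = 1.2344
Step 3: 0.79 × 1.250³ = 1.5430
Step 4: 0.79 × 1.250⁴ = 1.9287
Step 5: 0.79 × 1.250⁵ = 2.4109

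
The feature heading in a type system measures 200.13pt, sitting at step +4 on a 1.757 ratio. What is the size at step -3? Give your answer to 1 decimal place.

3.9pt

Moving from step +4 to step -3 is 7 steps down, so divide by r⁷.
200.13 ÷ 1.757⁷ = 200.13 ÷ 51.68950 ≈ 3.872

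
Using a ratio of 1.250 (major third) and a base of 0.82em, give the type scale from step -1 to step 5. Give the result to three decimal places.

0.656em, 0.820em, 1.025em, 1.281em, 1.602em, 2.002em, 2.502em

Step -1: 0.82 ÷ 1.250 = 0.656
Step 0: 0.82em
Step 1: 0.82 × 1.250 = 1.025
Step 2: 0.82 × 1.250² = 1.281
Step 3: 0.82 × 1.250³ = 1.602
Step 4: 0.82 × 1.250⁴ = 2.002
Step 5: 0.82 × 1.250⁵ = 2.502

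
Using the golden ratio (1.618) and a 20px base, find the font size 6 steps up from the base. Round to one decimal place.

Every step multiplies by the scale ratio.
20.0 × 1.618⁶ = 20.0 × 17.94201 ≈ 358.84

358.8px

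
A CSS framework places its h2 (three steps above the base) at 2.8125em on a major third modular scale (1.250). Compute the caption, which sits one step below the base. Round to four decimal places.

Moving from step +3 to step -1 is 4 steps down, so divide by r⁴.
2.8125 ÷ 1.250⁴ = 2.8125 ÷ 2.44141 ≈ 1.1520

1.1520em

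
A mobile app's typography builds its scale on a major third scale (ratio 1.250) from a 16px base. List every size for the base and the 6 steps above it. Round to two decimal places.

Step 0: 16px
Step 1: 16.0 × 1.250 = 20.00
Step 2: 16.0 × 1.250² = 25.00
Step 3: 16.0 × 1.250³ = 31.25
Step 4: 16.0 × 1.250⁴ = 39.06
Step 5: 16.0 × 1.250⁵ = 48.83
Step 6: 16.0 × 1.250⁶ = 61.04

16.00px, 20.00px, 25.00px, 31.25px, 39.06px, 48.83px, 61.04px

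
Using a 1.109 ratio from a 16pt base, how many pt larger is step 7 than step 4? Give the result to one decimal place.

8.8pt

Step 4: 16.0 × 1.109⁴ = 24.202pt
Step 7: 16.0 × 1.109⁷ = 33.010pt
Difference: 33.010 − 24.202 = 8.808pt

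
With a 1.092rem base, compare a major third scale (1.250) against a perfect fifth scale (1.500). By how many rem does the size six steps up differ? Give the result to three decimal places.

Major third: 1.092 × 1.250⁶ = 4.16565rem
Perfect fifth: 1.092 × 1.500⁶ = 12.43856rem
Difference: 12.43856 − 4.16565 = 8.27291rem

8.273rem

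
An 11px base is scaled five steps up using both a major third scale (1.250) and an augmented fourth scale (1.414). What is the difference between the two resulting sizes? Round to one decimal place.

28.6px

Major third: 11.0 × 1.250⁵ = 33.569px
Augmented fourth: 11.0 × 1.414⁵ = 62.178px
Difference: 62.178 − 33.569 = 28.609px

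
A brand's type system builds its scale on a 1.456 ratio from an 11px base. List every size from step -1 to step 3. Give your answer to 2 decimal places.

7.55px, 11.00px, 16.02px, 23.32px, 33.95px

Step -1: 11.0 ÷ 1.456 = 7.55
Step 0: 11px
Step 1: 11.0 × 1.456 = 16.02
Step 2: 11.0 × 1.456² = 23.32
Step 3: 11.0 × 1.456³ = 33.95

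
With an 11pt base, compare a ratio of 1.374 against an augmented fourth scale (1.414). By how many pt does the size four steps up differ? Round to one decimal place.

4.8pt

At 1.374: 11.0 × 1.374⁴ = 39.205pt
Augmented fourth: 11.0 × 1.414⁴ = 43.973pt
Difference: 43.973 − 39.205 = 4.768pt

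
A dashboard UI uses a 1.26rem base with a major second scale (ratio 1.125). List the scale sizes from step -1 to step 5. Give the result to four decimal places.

1.1200rem, 1.2600rem, 1.4175rem, 1.5947rem, 1.7940rem, 2.0183rem, 2.2706rem

Step -1: 1.26 ÷ 1.125 = 1.1200
Step 0: 1.26rem
Step 1: 1.26 × 1.125 = 1.4175
Step 2: 1.26 × 1.125² = 1.5947
Step 3: 1.26 × 1.125³ = 1.7940
Step 4: 1.26 × 1.125⁴ = 2.0183
Step 5: 1.26 × 1.125⁵ = 2.2706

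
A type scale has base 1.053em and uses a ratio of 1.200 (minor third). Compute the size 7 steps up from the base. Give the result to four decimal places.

1.053 × 1.200⁷ = 1.053 × 3.58318 ≈ 3.7731

3.7731em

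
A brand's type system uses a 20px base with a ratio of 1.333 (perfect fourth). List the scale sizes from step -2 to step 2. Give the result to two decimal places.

11.26px, 15.00px, 20.00px, 26.66px, 35.54px

Step -2: 20.0 ÷ 1.333² = 11.26
Step -1: 20.0 ÷ 1.333 = 15.00
Step 0: 20px
Step 1: 20.0 × 1.333 = 26.66
Step 2: 20.0 × 1.333² = 35.54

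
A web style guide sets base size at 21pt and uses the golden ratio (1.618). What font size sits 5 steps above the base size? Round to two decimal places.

A modular type scale is a geometric sequence: sizeₙ = base × rⁿ.
21.0 × 1.618⁵ = 21.0 × 11.08901 ≈ 232.87

232.87pt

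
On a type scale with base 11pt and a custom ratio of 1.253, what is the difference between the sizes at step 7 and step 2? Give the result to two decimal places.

Step 2: 11.0 × 1.253² = 17.2701pt
Step 7: 11.0 × 1.253⁷ = 53.3397pt
Difference: 53.3397 − 17.2701 = 36.0696pt

36.07pt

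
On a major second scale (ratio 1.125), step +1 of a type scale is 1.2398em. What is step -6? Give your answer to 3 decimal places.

Moving from step +1 to step -6 is 7 steps down, so divide by r⁷.
1.2398 ÷ 1.125⁷ = 1.2398 ÷ 2.28070 ≈ 0.544

0.544em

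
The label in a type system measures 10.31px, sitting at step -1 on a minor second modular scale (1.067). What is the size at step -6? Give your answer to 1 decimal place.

The gap is -6 − (-1) = -5 steps, so the factor is 1.067^-5.
10.31 ÷ 1.067⁵ = 10.31 ÷ 1.38300 ≈ 7.455

7.5px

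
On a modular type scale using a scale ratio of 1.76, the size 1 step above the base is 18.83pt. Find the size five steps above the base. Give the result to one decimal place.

180.7pt

18.83 × 1.76⁴ = 18.83 × 9.59513 ≈ 180.676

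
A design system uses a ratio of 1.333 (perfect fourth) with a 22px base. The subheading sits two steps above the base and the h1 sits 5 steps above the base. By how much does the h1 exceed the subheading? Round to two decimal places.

53.50px

Step 2: 22.0 × 1.333² = 39.0916px
Step 5: 22.0 × 1.333⁵ = 92.5920px
Difference: 92.5920 − 39.0916 = 53.5004px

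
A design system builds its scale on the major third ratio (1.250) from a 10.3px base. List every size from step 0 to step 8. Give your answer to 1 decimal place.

Step 0: 10.3px
Step 1: 10.3 × 1.250 = 12.9
Step 2: 10.3 × 1.250² = 16.1
Step 3: 10.3 × 1.250³ = 20.1
Step 4: 10.3 × 1.250⁴ = 25.1
Step 5: 10.3 × 1.250⁵ = 31.4
Step 6: 10.3 × 1.250⁶ = 39.3
Step 7: 10.3 × 1.250⁷ = 49.1
Step 8: 10.3 × 1.250⁸ = 61.4

10.3px, 12.9px, 16.1px, 20.1px, 25.1px, 31.4px, 39.3px, 49.1px, 61.4px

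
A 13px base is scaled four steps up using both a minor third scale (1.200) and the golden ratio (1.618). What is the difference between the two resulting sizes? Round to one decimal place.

62.1px

Minor third: 13.0 × 1.200⁴ = 26.957px
Golden ratio: 13.0 × 1.618⁴ = 89.096px
Difference: 89.096 − 26.957 = 62.139px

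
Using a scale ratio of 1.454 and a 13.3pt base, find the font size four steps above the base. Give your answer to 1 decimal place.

Every step multiplies by the scale ratio.
13.3 × 1.454⁴ = 13.3 × 4.46949 ≈ 59.44

59.4pt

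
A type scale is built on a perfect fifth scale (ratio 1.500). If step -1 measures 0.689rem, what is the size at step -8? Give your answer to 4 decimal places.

0.0403rem

0.689 ÷ 1.500⁷ = 0.689 ÷ 17.08594 ≈ 0.0403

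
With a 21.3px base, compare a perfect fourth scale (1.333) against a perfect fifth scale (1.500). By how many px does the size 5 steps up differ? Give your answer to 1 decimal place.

Perfect fourth: 21.3 × 1.333⁵ = 89.646px
Perfect fifth: 21.3 × 1.500⁵ = 161.747px
Difference: 161.747 − 89.646 = 72.101px

72.1px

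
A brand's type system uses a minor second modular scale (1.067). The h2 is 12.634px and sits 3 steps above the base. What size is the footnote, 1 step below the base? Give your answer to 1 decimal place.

12.634 ÷ 1.067⁴ = 12.634 ÷ 1.29616 ≈ 9.747

9.7px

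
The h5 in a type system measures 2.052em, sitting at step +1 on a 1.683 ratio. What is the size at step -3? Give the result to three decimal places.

Moving from step +1 to step -3 is 4 steps down, so divide by r⁴.
2.052 ÷ 1.683⁴ = 2.052 ÷ 8.02299 ≈ 0.256

0.256em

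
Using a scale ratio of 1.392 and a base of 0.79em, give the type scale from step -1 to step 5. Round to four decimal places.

Step -1: 0.79 ÷ 1.392 = 0.5675
Step 0: 0.79em
Step 1: 0.79 × 1.392 = 1.0997
Step 2: 0.79 × 1.392² = 1.5308
Step 3: 0.79 × 1.392³ = 2.1308
Step 4: 0.79 × 1.392⁴ = 2.9661
Step 5: 0.79 × 1.392⁵ = 4.1288

0.5675em, 0.7900em, 1.0997em, 1.5308em, 2.1308em, 2.9661em, 4.1288em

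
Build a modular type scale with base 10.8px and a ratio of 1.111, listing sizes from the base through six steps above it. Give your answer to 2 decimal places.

10.80px, 12.00px, 13.33px, 14.81px, 16.45px, 18.28px, 20.31px

Step 0: 10.8px
Step 1: 10.8 × 1.111 = 12.00
Step 2: 10.8 × 1.111² = 13.33
Step 3: 10.8 × 1.111³ = 14.81
Step 4: 10.8 × 1.111⁴ = 16.45
Step 5: 10.8 × 1.111⁵ = 18.28
Step 6: 10.8 × 1.111⁶ = 20.31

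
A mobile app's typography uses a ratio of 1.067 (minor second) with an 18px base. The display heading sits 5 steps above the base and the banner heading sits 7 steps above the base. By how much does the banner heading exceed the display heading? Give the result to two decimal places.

Step 5: 18.0 × 1.067⁵ = 24.8940px
Step 7: 18.0 × 1.067⁷ = 28.3415px
Difference: 28.3415 − 24.8940 = 3.4475px

3.45px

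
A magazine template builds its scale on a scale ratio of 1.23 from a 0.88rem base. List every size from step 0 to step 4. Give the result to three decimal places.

Step 0: 0.88rem
Step 1: 0.88 × 1.23 = 1.082
Step 2: 0.88 × 1.23² = 1.331
Step 3: 0.88 × 1.23³ = 1.638
Step 4: 0.88 × 1.23⁴ = 2.014

0.880rem, 1.082rem, 1.331rem, 1.638rem, 2.014rem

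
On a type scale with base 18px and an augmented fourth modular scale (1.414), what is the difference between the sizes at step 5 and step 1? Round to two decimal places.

76.29px

Step 1: 18.0 × 1.414 = 25.4520px
Step 5: 18.0 × 1.414⁵ = 101.7465px
Difference: 101.7465 − 25.4520 = 76.2945px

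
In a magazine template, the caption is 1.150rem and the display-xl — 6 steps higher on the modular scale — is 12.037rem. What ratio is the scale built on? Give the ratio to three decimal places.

The ratio satisfies 1.150 × r⁶ = 12.037, so r = (12.037 / 1.150)^(1/6).
r = 10.4670^(1/6) ≈ 1.4790

1.479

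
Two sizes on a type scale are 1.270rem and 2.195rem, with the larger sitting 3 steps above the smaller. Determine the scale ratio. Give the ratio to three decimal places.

1.200

r³ = 2.195 / 1.270, so r = (2.195/1.270)^(1/3).
r = 1.7283^(1/3) ≈ 1.2001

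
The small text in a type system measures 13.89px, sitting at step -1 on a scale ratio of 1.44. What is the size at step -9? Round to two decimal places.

The gap is -9 − (-1) = -8 steps, so the factor is 1.44^-8.
13.89 ÷ 1.44⁸ = 13.89 ÷ 18.48843 ≈ 0.751

0.75px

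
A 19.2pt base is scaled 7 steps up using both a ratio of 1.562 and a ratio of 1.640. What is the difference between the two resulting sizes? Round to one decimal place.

At 1.562: 19.2 × 1.562⁷ = 435.581pt
At 1.640: 19.2 × 1.640⁷ = 612.644pt
Difference: 612.644 − 435.581 = 177.063pt

177.1pt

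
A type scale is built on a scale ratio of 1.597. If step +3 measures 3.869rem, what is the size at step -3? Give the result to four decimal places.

3.869 ÷ 1.597⁶ = 3.869 ÷ 16.58935 ≈ 0.2332

0.2332rem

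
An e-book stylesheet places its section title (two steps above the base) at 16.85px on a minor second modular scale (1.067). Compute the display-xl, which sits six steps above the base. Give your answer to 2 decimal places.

16.85 × 1.067⁴ = 16.85 × 1.29616 ≈ 21.840

21.84px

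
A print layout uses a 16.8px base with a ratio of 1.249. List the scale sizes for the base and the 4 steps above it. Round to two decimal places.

16.80px, 20.98px, 26.21px, 32.73px, 40.88px

Step 0: 16.8px
Step 1: 16.8 × 1.249 = 20.98
Step 2: 16.8 × 1.249² = 26.21
Step 3: 16.8 × 1.249³ = 32.73
Step 4: 16.8 × 1.249⁴ = 40.88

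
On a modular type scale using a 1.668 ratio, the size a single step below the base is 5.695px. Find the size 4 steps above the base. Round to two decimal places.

5.695 × 1.668⁵ = 5.695 × 12.91161 ≈ 73.532

73.53px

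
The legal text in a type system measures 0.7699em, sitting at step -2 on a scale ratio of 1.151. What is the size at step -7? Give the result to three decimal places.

0.381em

0.7699 ÷ 1.151⁵ = 0.7699 ÷ 2.02012 ≈ 0.381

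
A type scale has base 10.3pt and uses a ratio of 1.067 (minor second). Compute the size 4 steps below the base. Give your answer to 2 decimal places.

7.95pt

Each step on a modular scale multiplies by the ratio, so the size n steps from the base is base × ratioⁿ.
10.3 ÷ 1.067⁴ = 10.3 ÷ 1.29616 ≈ 7.95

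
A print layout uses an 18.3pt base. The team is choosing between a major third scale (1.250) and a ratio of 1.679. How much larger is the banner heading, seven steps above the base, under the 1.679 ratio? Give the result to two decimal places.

601.08pt

Major third: 18.3 × 1.250⁷ = 87.2612pt
At 1.679: 18.3 × 1.679⁷ = 688.3447pt
Difference: 688.3447 − 87.2612 = 601.0835pt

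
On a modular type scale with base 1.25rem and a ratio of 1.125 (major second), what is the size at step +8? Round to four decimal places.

1.25 × 1.125⁸ = 1.25 × 2.56578 ≈ 3.2072

3.2072rem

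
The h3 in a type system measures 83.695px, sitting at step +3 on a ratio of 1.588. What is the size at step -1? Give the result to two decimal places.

13.16px

83.695 ÷ 1.588⁴ = 83.695 ÷ 6.35919 ≈ 13.161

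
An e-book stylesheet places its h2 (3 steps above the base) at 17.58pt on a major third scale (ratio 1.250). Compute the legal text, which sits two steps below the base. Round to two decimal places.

5.76pt

17.58 ÷ 1.250⁵ = 17.58 ÷ 3.05176 ≈ 5.761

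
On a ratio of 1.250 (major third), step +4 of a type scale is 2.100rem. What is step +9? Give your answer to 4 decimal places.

Moving from step +4 to step +9 is 5 steps up, so multiply by r⁵.
2.100 × 1.250⁵ = 2.100 × 3.05176 ≈ 6.4087

6.4087rem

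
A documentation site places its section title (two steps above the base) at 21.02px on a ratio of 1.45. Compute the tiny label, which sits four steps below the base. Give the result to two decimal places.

The gap is -4 − (2) = -6 steps, so the factor is 1.45^-6.
21.02 ÷ 1.45⁶ = 21.02 ÷ 9.29411 ≈ 2.262

2.26px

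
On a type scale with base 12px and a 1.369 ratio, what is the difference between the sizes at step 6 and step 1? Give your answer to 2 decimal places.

Step 1: 12.0 × 1.369 = 16.4280px
Step 6: 12.0 × 1.369⁶ = 78.9954px
Difference: 78.9954 − 16.4280 = 62.5674px

62.57px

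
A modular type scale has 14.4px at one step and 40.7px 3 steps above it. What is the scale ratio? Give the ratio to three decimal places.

The ratio satisfies 14.4 × r³ = 40.7, so r = (40.7 / 14.4)^(1/3).
r = 2.8264^(1/3) ≈ 1.4139

1.414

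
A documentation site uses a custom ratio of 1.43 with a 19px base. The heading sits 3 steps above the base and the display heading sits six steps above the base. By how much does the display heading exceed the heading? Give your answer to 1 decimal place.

106.9px

Step 3: 19.0 × 1.43³ = 55.560px
Step 6: 19.0 × 1.43⁶ = 162.469px
Difference: 162.469 − 55.560 = 106.909px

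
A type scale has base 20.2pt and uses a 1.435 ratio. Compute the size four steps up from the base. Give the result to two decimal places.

85.66pt

20.2 × 1.435⁴ = 20.2 × 4.24041 ≈ 85.66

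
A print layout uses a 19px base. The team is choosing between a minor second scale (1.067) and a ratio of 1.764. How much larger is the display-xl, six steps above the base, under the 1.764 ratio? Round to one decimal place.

544.4px

Minor second: 19.0 × 1.067⁶ = 28.038px
At 1.764: 19.0 × 1.764⁶ = 572.460px
Difference: 572.460 − 28.038 = 544.422px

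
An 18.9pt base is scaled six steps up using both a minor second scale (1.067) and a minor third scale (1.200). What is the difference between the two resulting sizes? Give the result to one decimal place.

28.5pt

Minor second: 18.9 × 1.067⁶ = 27.890pt
Minor third: 18.9 × 1.200⁶ = 56.435pt
Difference: 56.435 − 27.890 = 28.545pt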